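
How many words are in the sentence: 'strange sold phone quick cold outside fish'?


Counting words by splitting on spaces:
  Word 1: 'strange'
  Word 2: 'sold'
  Word 3: 'phone'
  Word 4: 'quick'
  Word 5: 'cold'
  Word 6: 'outside'
  Word 7: 'fish'
Total words: 7

7


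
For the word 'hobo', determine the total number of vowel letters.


Scanning each character of 'hobo':
  Position 1: 'h' -> consonant (running count: 0)
  Position 2: 'o' -> vowel (running count: 1)
  Position 3: 'b' -> consonant (running count: 1)
  Position 4: 'o' -> vowel (running count: 2)
Total vowels: 2

2


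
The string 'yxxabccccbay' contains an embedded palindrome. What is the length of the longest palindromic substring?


Scanning 'yxxabccccbay' for palindromic substrings.
Substring at positions 3-10: 'abccccba'.
Check: reverse('abccccba') = 'abccccba' -> palindrome confirmed.
Neighbouring characters ('x' / 'y') break symmetry, so it cannot extend further.
No longer palindromic substring exists; longest length = 8

8


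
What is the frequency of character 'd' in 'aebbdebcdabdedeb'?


Scanning 'aebbdebcdabdedeb' for 'd':
  Position 4: 'd' -> MATCH (count: 1)
  Position 8: 'd' -> MATCH (count: 2)
  Position 11: 'd' -> MATCH (count: 3)
  Position 13: 'd' -> MATCH (count: 4)
Total occurrences of 'd': 4

4


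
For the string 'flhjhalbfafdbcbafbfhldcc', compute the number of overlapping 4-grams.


String 'flhjhalbfafdbcbafbfhldcc' has length L = 24.
Number of overlapping n-grams = L - n + 1
Substituting: 24 - 4 + 1 = 21

21


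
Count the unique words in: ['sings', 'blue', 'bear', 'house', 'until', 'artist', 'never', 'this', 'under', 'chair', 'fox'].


Listing all tokens and tracking unique types:
  Token 1: 'sings' -> NEW (unique so far: 1)
  Token 2: 'blue' -> NEW (unique so far: 2)
  Token 3: 'bear' -> NEW (unique so far: 3)
  Token 4: 'house' -> NEW (unique so far: 4)
  Token 5: 'until' -> NEW (unique so far: 5)
  Token 6: 'artist' -> NEW (unique so far: 6)
  Token 7: 'never' -> NEW (unique so far: 7)
  Token 8: 'this' -> NEW (unique so far: 8)
  Token 9: 'under' -> NEW (unique so far: 9)
  Token 10: 'chair' -> NEW (unique so far: 10)
  Token 11: 'fox' -> NEW (unique so far: 11)
Unique types: ('artist', 'bear', 'blue', 'chair', 'fox', 'house', 'never', 'sings', 'this', 'under', 'until')
Vocabulary size: 11

11


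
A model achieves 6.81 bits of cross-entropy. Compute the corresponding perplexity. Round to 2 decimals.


Perplexity formula: PP = 2^H
H = 6.81
PP = 2^6.81
Decompose: 2^6.81 = 2^6 * 2^0.81
2^6 = 64, 2^0.81 ~ 1.7532114
PP ~ 64 * 1.7532114 = 112.2055296
Rounded to 2 decimals: 112.21

112.21


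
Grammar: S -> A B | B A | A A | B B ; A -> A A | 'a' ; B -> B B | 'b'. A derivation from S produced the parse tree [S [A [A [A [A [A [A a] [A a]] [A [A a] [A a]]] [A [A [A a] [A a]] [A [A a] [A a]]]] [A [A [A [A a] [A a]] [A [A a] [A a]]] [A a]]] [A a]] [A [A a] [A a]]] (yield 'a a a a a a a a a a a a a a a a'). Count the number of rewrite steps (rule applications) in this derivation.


Every bracketed nonterminal node [X ...] in the tree is produced by exactly one rule application.
Reading the tree off as a leftmost derivation:
  Step 1: S  =>  A A   (applied S -> A A)
  Step 2: A A  =>  A A A   (applied A -> A A)
  Step 3: A A A  =>  A A A A   (applied A -> A A)
  Step 4: A A A A  =>  A A A A A   (applied A -> A A)
  Step 5: A A A A A  =>  A A A A A A   (applied A -> A A)
  Step 6: A A A A A A  =>  A A A A A A A   (applied A -> A A)
  Step 7: A A A A A A A  =>  a A A A A A A   (applied A -> a)
  Step 8: a A A A A A A  =>  a a A A A A A   (applied A -> a)
  Step 9: a a A A A A A  =>  a a A A A A A A   (applied A -> A A)
  Step 10: a a A A A A A A  =>  a a a A A A A A   (applied A -> a)
  Step 11: a a a A A A A A  =>  a a a a A A A A   (applied A -> a)
  Step 12: a a a a A A A A  =>  a a a a A A A A A   (applied A -> A A)
  Step 13: a a a a A A A A A  =>  a a a a A A A A A A   (applied A -> A A)
  Step 14: a a a a A A A A A A  =>  a a a a a A A A A A   (applied A -> a)
  Step 15: a a a a a A A A A A  =>  a a a a a a A A A A   (applied A -> a)
  Step 16: a a a a a a A A A A  =>  a a a a a a A A A A A   (applied A -> A A)
  Step 17: a a a a a a A A A A A  =>  a a a a a a a A A A A   (applied A -> a)
  Step 18: a a a a a a a A A A A  =>  a a a a a a a a A A A   (applied A -> a)
  Step 19: a a a a a a a a A A A  =>  a a a a a a a a A A A A   (applied A -> A A)
  Step 20: a a a a a a a a A A A A  =>  a a a a a a a a A A A A A   (applied A -> A A)
  Step 21: a a a a a a a a A A A A A  =>  a a a a a a a a A A A A A A   (applied A -> A A)
  Step 22: a a a a a a a a A A A A A A  =>  a a a a a a a a a A A A A A   (applied A -> a)
  Step 23: a a a a a a a a a A A A A A  =>  a a a a a a a a a a A A A A   (applied A -> a)
  Step 24: a a a a a a a a a a A A A A  =>  a a a a a a a a a a A A A A A   (applied A -> A A)
  Step 25: a a a a a a a a a a A A A A A  =>  a a a a a a a a a a a A A A A   (applied A -> a)
  Step 26: a a a a a a a a a a a A A A A  =>  a a a a a a a a a a a a A A A   (applied A -> a)
  Step 27: a a a a a a a a a a a a A A A  =>  a a a a a a a a a a a a a A A   (applied A -> a)
  Step 28: a a a a a a a a a a a a a A A  =>  a a a a a a a a a a a a a a A   (applied A -> a)
  Step 29: a a a a a a a a a a a a a a A  =>  a a a a a a a a a a a a a a A A   (applied A -> A A)
  Step 30: a a a a a a a a a a a a a a A A  =>  a a a a a a a a a a a a a a a A   (applied A -> a)
  Step 31: a a a a a a a a a a a a a a a A  =>  a a a a a a a a a a a a a a a a   (applied A -> a)
Final yield: a a a a a a a a a a a a a a a a
Total rewrite steps: 31

31


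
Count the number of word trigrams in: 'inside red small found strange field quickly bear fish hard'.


Word trigrams from [10] words:
  Trigram 1: (inside red small)
  Trigram 2: (red small found)
  Trigram 3: (small found strange)
  Trigram 4: (found strange field)
  Trigram 5: (strange field quickly)
  Trigram 6: (field quickly bear)
  Trigram 7: (quickly bear fish)
  Trigram 8: (bear fish hard)
Total word trigrams: 10 - 2 = 8

8


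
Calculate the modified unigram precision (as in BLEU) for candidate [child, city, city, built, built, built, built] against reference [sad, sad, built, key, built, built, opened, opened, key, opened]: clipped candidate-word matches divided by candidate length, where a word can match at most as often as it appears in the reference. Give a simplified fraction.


Reference word counts: {'built': 3, 'key': 2, 'opened': 3, 'sad': 2}
Checking each candidate word (with clipping):
  'child' -> not in reference -> no match (matches: 0)
  'city' -> not in reference -> no match (matches: 0)
  'city' -> not in reference -> no match (matches: 0)
  'built' -> in reference (ref count 3, used 1/3) -> match (matches: 1)
  'built' -> in reference (ref count 3, used 2/3) -> match (matches: 2)
  'built' -> in reference (ref count 3, used 3/3) -> match (matches: 3)
  'built' -> ref count 3 already used up (3/3) -> clipped, no match (matches: 3)
Clipped matches: 3, Candidate length: 7
Precision = 3/7

3/7


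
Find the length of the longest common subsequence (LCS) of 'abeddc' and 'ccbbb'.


DP table for LCS of 'abeddc' and 'ccbbb':
       c  c  b  b  b
    0  0  0  0  0  0
  a 0  0  0  0  0  0
  b 0  0  0  1  1  1
  e 0  0  0  1  1  1
  d 0  0  0  1  1  1
  d 0  0  0  1  1  1
  c 0  1  1  1  1  1
LCS: 'b'
LCS length = 1

1


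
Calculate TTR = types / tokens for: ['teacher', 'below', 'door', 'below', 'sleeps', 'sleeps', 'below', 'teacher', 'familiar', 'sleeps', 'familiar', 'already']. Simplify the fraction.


Tokens: 12
Unique types: ('already', 'below', 'door', 'familiar', 'sleeps', 'teacher') = 6
TTR = 6/12
Simplify: divide both by 6 -> 1/2
TTR = 1/2

1/2


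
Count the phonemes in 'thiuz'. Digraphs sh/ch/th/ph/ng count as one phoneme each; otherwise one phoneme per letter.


Parsing 'thiuz' greedily, digraphs first:
  'th' -> digraph (1 consonant phoneme) (phonemes so far: 1)
  'i' -> vowel phoneme (phonemes so far: 2)
  'u' -> vowel phoneme (phonemes so far: 3)
  'z' -> consonant phoneme (phonemes so far: 4)
Total phonemes: 4

4


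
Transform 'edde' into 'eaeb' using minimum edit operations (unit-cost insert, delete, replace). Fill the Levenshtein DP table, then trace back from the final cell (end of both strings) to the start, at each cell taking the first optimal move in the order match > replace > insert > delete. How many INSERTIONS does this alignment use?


Edit distance = 3. Backtracking from cell (4, 4) with preference match > replace > insert > delete,
then listing the resulting alignment 'edde' -> 'eaeb' left to right:
  Step 1: keep 'e'
  Step 2: replace d->a
  Step 3: replace d->e
  Step 4: replace e->b
Total insertions: 0

0


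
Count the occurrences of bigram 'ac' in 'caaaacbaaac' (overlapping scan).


Scanning 'caaaacbaaac' for bigram 'ac':
  Position 0: 'ca' -> no
  Position 1: 'aa' -> no
  Position 2: 'aa' -> no
  Position 3: 'aa' -> no
  Position 4: 'ac' -> MATCH
  Position 5: 'cb' -> no
  Position 6: 'ba' -> no
  Position 7: 'aa' -> no
  Position 8: 'aa' -> no
  Position 9: 'ac' -> MATCH
Total matches: 2

2


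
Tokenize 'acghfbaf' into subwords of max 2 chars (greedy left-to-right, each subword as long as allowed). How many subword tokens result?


'acghfbaf' has 8 characters.
Chunking with max size 2:
  Chunk 1: 'ac' (positions 0-1)
  Chunk 2: 'gh' (positions 2-3)
  Chunk 3: 'fb' (positions 4-5)
  Chunk 4: 'af' (positions 6-7)
Total chunks: ceil(8 / 2) = 4

4


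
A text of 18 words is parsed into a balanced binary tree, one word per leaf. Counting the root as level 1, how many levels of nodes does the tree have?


In a balanced binary tree with n leaves the deepest leaf is ceil(log2(n)) edges below the root,
so counting node levels inclusive of root and leaves gives ceil(log2(n)) + 1 levels.
log2(18) = 4.1699
ceil(4.1699) = 5
levels = 5 + 1 = 6

6


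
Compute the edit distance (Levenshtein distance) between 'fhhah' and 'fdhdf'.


Building DP table for s1='fhhah' (len 5) and s2='fdhdf' (len 5):
       f  d  h  d  f
    0  1  2  3  4  5
  f 1  0  1  2  3  4
  h 2  1  1  1  2  3
  h 3  2  2  1  2  3
  a 4  3  3  2  2  3
  h 5  4  4  3  3  3
Edit distance = dp[5][5] = 3

3


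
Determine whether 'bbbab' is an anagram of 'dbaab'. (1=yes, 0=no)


Sort characters of 'bbbab': 'abbbb'
Sort characters of 'dbaab': 'aabbd'
Sorted forms differ -> they are NOT anagrams
Result: 0

0


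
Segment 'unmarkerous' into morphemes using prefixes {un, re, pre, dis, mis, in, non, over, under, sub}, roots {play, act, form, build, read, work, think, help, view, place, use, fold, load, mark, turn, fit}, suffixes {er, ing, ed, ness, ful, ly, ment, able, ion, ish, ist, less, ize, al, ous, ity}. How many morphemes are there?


Segmenting 'unmarkerous' against the inventory:
  'un' -> prefix (morpheme 1)
  'mark' -> root (morpheme 2)
  'er' -> suffix (morpheme 3)
  'ous' -> suffix (morpheme 4)
Total morphemes: 4

4


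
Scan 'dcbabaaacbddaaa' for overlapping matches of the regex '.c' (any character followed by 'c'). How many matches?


Pattern: .c means any character followed by 'c'.
Scanning 'dcbabaaacbddaaa' position-by-position:
  Pos 0: window 'dc' -> MATCH
  Pos 1: window 'cb' -> no
  Pos 2: window 'ba' -> no
  Pos 3: window 'ab' -> no
  Pos 4: window 'ba' -> no
  Pos 5: window 'aa' -> no
  Pos 6: window 'aa' -> no
  Pos 7: window 'ac' -> MATCH
  Pos 8: window 'cb' -> no
  Pos 9: window 'bd' -> no
  Pos 10: window 'dd' -> no
  Pos 11: window 'da' -> no
  Pos 12: window 'aa' -> no
  Pos 13: window 'aa' -> no
  Pos 14: window 'a' -> no
Total matches: 2

2


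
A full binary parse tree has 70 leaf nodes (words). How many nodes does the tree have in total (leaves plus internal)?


Leaf nodes (terminals): 70
Internal nodes = n - 1 = 70 - 1 = 69
Total = leaves + internal = 70 + 69 = 139

139


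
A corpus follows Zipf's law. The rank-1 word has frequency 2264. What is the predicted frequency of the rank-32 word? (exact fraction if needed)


Zipf's law: freq(rank) = f1 / rank
f1 = 2264, rank = 32
freq = 2264 / 32
GCD(2264, 32) = 8
Simplified: 283/4

283/4


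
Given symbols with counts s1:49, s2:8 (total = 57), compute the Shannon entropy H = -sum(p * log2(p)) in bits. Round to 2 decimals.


Computing entropy H = -sum(p_i * log2(p_i)):
  s1: p = 49/57 = 0.8596, -p*log2(p) = 0.1876
  s2: p = 8/57 = 0.1404, -p*log2(p) = 0.3976
H = sum of terms = 0.5852
Rounded to 2 decimals: 0.59

0.59


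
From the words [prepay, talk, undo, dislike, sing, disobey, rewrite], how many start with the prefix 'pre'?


Checking each word for prefix 'pre':
  'prepay' -> YES, starts with 'pre' (count: 1)
  'talk' -> no (count: 1)
  'undo' -> no (count: 1)
  'dislike' -> no (count: 1)
  'sing' -> no (count: 1)
  'disobey' -> no (count: 1)
  'rewrite' -> no (count: 1)
Total with prefix 'pre': 1

1


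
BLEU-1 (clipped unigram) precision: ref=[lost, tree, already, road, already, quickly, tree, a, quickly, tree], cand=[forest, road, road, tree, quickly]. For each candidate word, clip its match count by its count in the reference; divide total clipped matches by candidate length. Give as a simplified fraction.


Reference word counts: {'a': 1, 'already': 2, 'lost': 1, 'quickly': 2, 'road': 1, 'tree': 3}
Checking each candidate word (with clipping):
  'forest' -> not in reference -> no match (matches: 0)
  'road' -> in reference (ref count 1, used 1/1) -> match (matches: 1)
  'road' -> ref count 1 already used up (1/1) -> clipped, no match (matches: 1)
  'tree' -> in reference (ref count 3, used 1/3) -> match (matches: 2)
  'quickly' -> in reference (ref count 2, used 1/2) -> match (matches: 3)
Clipped matches: 3, Candidate length: 5
Precision = 3/5

3/5


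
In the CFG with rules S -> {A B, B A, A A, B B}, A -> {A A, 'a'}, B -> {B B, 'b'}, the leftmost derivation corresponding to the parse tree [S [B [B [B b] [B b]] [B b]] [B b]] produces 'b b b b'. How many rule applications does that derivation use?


Every bracketed nonterminal node [X ...] in the tree is produced by exactly one rule application.
Reading the tree off as a leftmost derivation:
  Step 1: S  =>  B B   (applied S -> B B)
  Step 2: B B  =>  B B B   (applied B -> B B)
  Step 3: B B B  =>  B B B B   (applied B -> B B)
  Step 4: B B B B  =>  b B B B   (applied B -> b)
  Step 5: b B B B  =>  b b B B   (applied B -> b)
  Step 6: b b B B  =>  b b b B   (applied B -> b)
  Step 7: b b b B  =>  b b b b   (applied B -> b)
Final yield: b b b b
Total rewrite steps: 7

7


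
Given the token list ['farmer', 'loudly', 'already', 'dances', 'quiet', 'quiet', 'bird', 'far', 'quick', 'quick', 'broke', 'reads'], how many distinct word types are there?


Listing all tokens and tracking unique types:
  Token 1: 'farmer' -> NEW (unique so far: 1)
  Token 2: 'loudly' -> NEW (unique so far: 2)
  Token 3: 'already' -> NEW (unique so far: 3)
  Token 4: 'dances' -> NEW (unique so far: 4)
  Token 5: 'quiet' -> NEW (unique so far: 5)
  Token 6: 'quiet' -> duplicate (unique so far: 5)
  Token 7: 'bird' -> NEW (unique so far: 6)
  Token 8: 'far' -> NEW (unique so far: 7)
  Token 9: 'quick' -> NEW (unique so far: 8)
  Token 10: 'quick' -> duplicate (unique so far: 8)
  Token 11: 'broke' -> NEW (unique so far: 9)
  Token 12: 'reads' -> NEW (unique so far: 10)
Unique types: ('already', 'bird', 'broke', 'dances', 'far', 'farmer', 'loudly', 'quick', 'quiet', 'reads')
Vocabulary size: 10

10


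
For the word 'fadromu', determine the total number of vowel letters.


Scanning each character of 'fadromu':
  Position 1: 'f' -> consonant (running count: 0)
  Position 2: 'a' -> vowel (running count: 1)
  Position 3: 'd' -> consonant (running count: 1)
  Position 4: 'r' -> consonant (running count: 1)
  Position 5: 'o' -> vowel (running count: 2)
  Position 6: 'm' -> consonant (running count: 2)
  Position 7: 'u' -> vowel (running count: 3)
Total vowels: 3

3


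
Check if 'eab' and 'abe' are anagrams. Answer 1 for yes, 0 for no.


Sort characters of 'eab': 'abe'
Sort characters of 'abe': 'abe'
Sorted forms match -> they ARE anagrams
Result: 1

1


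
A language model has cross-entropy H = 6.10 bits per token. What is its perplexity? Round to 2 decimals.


Perplexity formula: PP = 2^H
H = 6.10
PP = 2^6.10
Decompose: 2^6.10 = 2^6 * 2^0.10
2^6 = 64, 2^0.10 ~ 1.0717735
PP ~ 64 * 1.0717735 = 68.5935040
Rounded to 2 decimals: 68.59

68.59


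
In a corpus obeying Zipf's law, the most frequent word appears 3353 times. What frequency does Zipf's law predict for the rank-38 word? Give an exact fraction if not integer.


Zipf's law: freq(rank) = f1 / rank
f1 = 3353, rank = 38
freq = 3353 / 38
GCD(3353, 38) = 1
Simplified: 3353/38

3353/38


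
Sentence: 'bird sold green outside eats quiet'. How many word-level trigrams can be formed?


Word trigrams from [6] words:
  Trigram 1: (bird sold green)
  Trigram 2: (sold green outside)
  Trigram 3: (green outside eats)
  Trigram 4: (outside eats quiet)
Total word trigrams: 6 - 2 = 4

4


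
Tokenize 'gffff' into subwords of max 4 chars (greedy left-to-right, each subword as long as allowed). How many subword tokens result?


'gffff' has 5 characters.
Chunking with max size 4:
  Chunk 1: 'gfff' (positions 0-3)
  Chunk 2: 'f' (positions 4-4)
Total chunks: ceil(5 / 4) = 2

2


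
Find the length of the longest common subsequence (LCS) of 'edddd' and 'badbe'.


DP table for LCS of 'edddd' and 'badbe':
       b  a  d  b  e
    0  0  0  0  0  0
  e 0  0  0  0  0  1
  d 0  0  0  1  1  1
  d 0  0  0  1  1  1
  d 0  0  0  1  1  1
  d 0  0  0  1  1  1
LCS: 'e'
LCS length = 1

1


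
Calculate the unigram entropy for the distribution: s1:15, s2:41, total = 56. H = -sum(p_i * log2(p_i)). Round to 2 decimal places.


Computing entropy H = -sum(p_i * log2(p_i)):
  s1: p = 15/56 = 0.2679, -p*log2(p) = 0.5091
  s2: p = 41/56 = 0.7321, -p*log2(p) = 0.3293
H = sum of terms = 0.8384
Rounded to 2 decimals: 0.84

0.84


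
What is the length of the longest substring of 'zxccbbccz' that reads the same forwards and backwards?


Scanning 'zxccbbccz' for palindromic substrings.
Substring at positions 2-7: 'ccbbcc'.
Check: reverse('ccbbcc') = 'ccbbcc' -> palindrome confirmed.
Neighbouring characters ('x' / 'z') break symmetry, so it cannot extend further.
No longer palindromic substring exists; longest length = 6

6


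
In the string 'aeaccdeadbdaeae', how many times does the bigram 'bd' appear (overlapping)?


Scanning 'aeaccdeadbdaeae' for bigram 'bd':
  Position 0: 'ae' -> no
  Position 1: 'ea' -> no
  Position 2: 'ac' -> no
  Position 3: 'cc' -> no
  Position 4: 'cd' -> no
  Position 5: 'de' -> no
  Position 6: 'ea' -> no
  Position 7: 'ad' -> no
  Position 8: 'db' -> no
  Position 9: 'bd' -> MATCH
  Position 10: 'da' -> no
  Position 11: 'ae' -> no
  Position 12: 'ea' -> no
  Position 13: 'ae' -> no
Total matches: 1

1


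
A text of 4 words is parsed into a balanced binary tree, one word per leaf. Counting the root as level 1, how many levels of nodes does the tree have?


In a balanced binary tree with n leaves the deepest leaf is ceil(log2(n)) edges below the root,
so counting node levels inclusive of root and leaves gives ceil(log2(n)) + 1 levels.
log2(4) = 2.0000
ceil(2.0000) = 2
levels = 2 + 1 = 3

3


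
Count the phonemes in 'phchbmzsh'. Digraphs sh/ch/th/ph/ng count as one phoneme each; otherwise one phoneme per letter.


Parsing 'phchbmzsh' greedily, digraphs first:
  'ph' -> digraph (1 consonant phoneme) (phonemes so far: 1)
  'ch' -> digraph (1 consonant phoneme) (phonemes so far: 2)
  'b' -> consonant phoneme (phonemes so far: 3)
  'm' -> consonant phoneme (phonemes so far: 4)
  'z' -> consonant phoneme (phonemes so far: 5)
  'sh' -> digraph (1 consonant phoneme) (phonemes so far: 6)
Total phonemes: 6

6


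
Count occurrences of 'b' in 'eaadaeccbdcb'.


Scanning 'eaadaeccbdcb' for 'b':
  Position 8: 'b' -> MATCH (count: 1)
  Position 11: 'b' -> MATCH (count: 2)
Total occurrences of 'b': 2

2


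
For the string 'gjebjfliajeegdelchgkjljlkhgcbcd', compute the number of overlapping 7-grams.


String 'gjebjfliajeegdelchgkjljlkhgcbcd' has length L = 31.
Number of overlapping n-grams = L - n + 1
Substituting: 31 - 7 + 1 = 25

25


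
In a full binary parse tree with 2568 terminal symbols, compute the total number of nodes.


Leaf nodes (terminals): 2568
Internal nodes = n - 1 = 2568 - 1 = 2567
Total = leaves + internal = 2568 + 2567 = 5135

5135


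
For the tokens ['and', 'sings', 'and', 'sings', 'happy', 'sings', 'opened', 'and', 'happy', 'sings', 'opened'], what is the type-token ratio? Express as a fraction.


Tokens: 11
Unique types: ('and', 'happy', 'opened', 'sings') = 4
TTR = 4/11
Already in lowest terms.

4/11


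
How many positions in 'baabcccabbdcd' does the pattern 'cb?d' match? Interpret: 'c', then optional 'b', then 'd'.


Pattern: cb?d means 'c', then optional 'b', then 'd'.
Scanning 'baabcccabbdcd' position-by-position:
  Pos 0: window 'baa' -> no
  Pos 1: window 'aab' -> no
  Pos 2: window 'abc' -> no
  Pos 3: window 'bcc' -> no
  Pos 4: window 'ccc' -> no
  Pos 5: window 'cca' -> no
  Pos 6: window 'cab' -> no
  Pos 7: window 'abb' -> no
  Pos 8: window 'bbd' -> no
  Pos 9: window 'bdc' -> no
  Pos 10: window 'dcd' -> no
  Pos 11: window 'cd' -> MATCH
  Pos 12: window 'd' -> no
Total matches: 1

1


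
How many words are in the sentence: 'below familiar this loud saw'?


Counting words by splitting on spaces:
  Word 1: 'below'
  Word 2: 'familiar'
  Word 3: 'this'
  Word 4: 'loud'
  Word 5: 'saw'
Total words: 5

5


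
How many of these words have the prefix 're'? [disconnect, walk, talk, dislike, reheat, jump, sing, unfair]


Checking each word for prefix 're':
  'disconnect' -> no (count: 0)
  'walk' -> no (count: 0)
  'talk' -> no (count: 0)
  'dislike' -> no (count: 0)
  'reheat' -> YES, starts with 're' (count: 1)
  'jump' -> no (count: 1)
  'sing' -> no (count: 1)
  'unfair' -> no (count: 1)
Total with prefix 're': 1

1


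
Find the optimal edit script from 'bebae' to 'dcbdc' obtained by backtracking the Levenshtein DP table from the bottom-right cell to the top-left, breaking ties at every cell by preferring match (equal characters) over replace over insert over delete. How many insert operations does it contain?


Edit distance = 4. Backtracking from cell (5, 5) with preference match > replace > insert > delete,
then listing the resulting alignment 'bebae' -> 'dcbdc' left to right:
  Step 1: replace b->d
  Step 2: replace e->c
  Step 3: keep 'b'
  Step 4: replace a->d
  Step 5: replace e->c
Total insertions: 0

0


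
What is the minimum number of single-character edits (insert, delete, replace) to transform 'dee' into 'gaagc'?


Building DP table for s1='dee' (len 3) and s2='gaagc' (len 5):
       g  a  a  g  c
    0  1  2  3  4  5
  d 1  1  2  3  4  5
  e 2  2  2  3  4  5
  e 3  3  3  3  4  5
Edit distance = dp[3][5] = 5

5


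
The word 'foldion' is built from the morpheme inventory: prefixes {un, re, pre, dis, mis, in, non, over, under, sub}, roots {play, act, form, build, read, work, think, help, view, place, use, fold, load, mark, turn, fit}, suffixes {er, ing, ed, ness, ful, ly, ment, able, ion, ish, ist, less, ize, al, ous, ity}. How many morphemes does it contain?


Segmenting 'foldion' against the inventory:
  'fold' -> root (morpheme 1)
  'ion' -> suffix (morpheme 2)
Total morphemes: 2

2


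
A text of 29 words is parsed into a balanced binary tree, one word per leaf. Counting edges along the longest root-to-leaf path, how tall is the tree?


In a balanced binary tree with n leaves the deepest leaf is ceil(log2(n)) edges below the root.
log2(29) = 4.8580
ceil(4.8580) = 5
height (edges) = 5

5


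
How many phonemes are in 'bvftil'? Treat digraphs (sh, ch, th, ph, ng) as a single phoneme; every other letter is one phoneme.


Parsing 'bvftil' greedily, digraphs first:
  'b' -> consonant phoneme (phonemes so far: 1)
  'v' -> consonant phoneme (phonemes so far: 2)
  'f' -> consonant phoneme (phonemes so far: 3)
  't' -> consonant phoneme (phonemes so far: 4)
  'i' -> vowel phoneme (phonemes so far: 5)
  'l' -> consonant phoneme (phonemes so far: 6)
Total phonemes: 6

6


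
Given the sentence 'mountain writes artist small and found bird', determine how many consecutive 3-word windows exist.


Word trigrams from [7] words:
  Trigram 1: (mountain writes artist)
  Trigram 2: (writes artist small)
  Trigram 3: (artist small and)
  Trigram 4: (small and found)
  Trigram 5: (and found bird)
Total word trigrams: 7 - 2 = 5

5


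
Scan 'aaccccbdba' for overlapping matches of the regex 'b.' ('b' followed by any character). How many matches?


Pattern: b. means 'b' followed by any character.
Scanning 'aaccccbdba' position-by-position:
  Pos 0: window 'aa' -> no
  Pos 1: window 'ac' -> no
  Pos 2: window 'cc' -> no
  Pos 3: window 'cc' -> no
  Pos 4: window 'cc' -> no
  Pos 5: window 'cb' -> no
  Pos 6: window 'bd' -> MATCH
  Pos 7: window 'db' -> no
  Pos 8: window 'ba' -> MATCH
  Pos 9: window 'a' -> no
Total matches: 2

2


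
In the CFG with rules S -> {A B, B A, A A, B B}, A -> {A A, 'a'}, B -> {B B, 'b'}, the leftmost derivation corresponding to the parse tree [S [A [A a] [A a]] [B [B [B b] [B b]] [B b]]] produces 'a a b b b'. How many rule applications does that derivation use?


Every bracketed nonterminal node [X ...] in the tree is produced by exactly one rule application.
Reading the tree off as a leftmost derivation:
  Step 1: S  =>  A B   (applied S -> A B)
  Step 2: A B  =>  A A B   (applied A -> A A)
  Step 3: A A B  =>  a A B   (applied A -> a)
  Step 4: a A B  =>  a a B   (applied A -> a)
  Step 5: a a B  =>  a a B B   (applied B -> B B)
  Step 6: a a B B  =>  a a B B B   (applied B -> B B)
  Step 7: a a B B B  =>  a a b B B   (applied B -> b)
  Step 8: a a b B B  =>  a a b b B   (applied B -> b)
  Step 9: a a b b B  =>  a a b b b   (applied B -> b)
Final yield: a a b b b
Total rewrite steps: 9

9


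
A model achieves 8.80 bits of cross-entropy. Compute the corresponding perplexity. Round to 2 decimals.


Perplexity formula: PP = 2^H
H = 8.80
PP = 2^8.80
Decompose: 2^8.80 = 2^8 * 2^0.80
2^8 = 256, 2^0.80 ~ 1.7411011
PP ~ 256 * 1.7411011 = 445.7218816
Rounded to 2 decimals: 445.72

445.72


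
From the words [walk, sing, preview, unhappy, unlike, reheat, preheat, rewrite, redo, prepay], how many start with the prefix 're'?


Checking each word for prefix 're':
  'walk' -> no (count: 0)
  'sing' -> no (count: 0)
  'preview' -> no (count: 0)
  'unhappy' -> no (count: 0)
  'unlike' -> no (count: 0)
  'reheat' -> YES, starts with 're' (count: 1)
  'preheat' -> no (count: 1)
  'rewrite' -> YES, starts with 're' (count: 2)
  'redo' -> YES, starts with 're' (count: 3)
  'prepay' -> no (count: 3)
Total with prefix 're': 3

3


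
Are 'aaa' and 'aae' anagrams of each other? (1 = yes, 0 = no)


Sort characters of 'aaa': 'aaa'
Sort characters of 'aae': 'aae'
Sorted forms differ -> they are NOT anagrams
Result: 0

0


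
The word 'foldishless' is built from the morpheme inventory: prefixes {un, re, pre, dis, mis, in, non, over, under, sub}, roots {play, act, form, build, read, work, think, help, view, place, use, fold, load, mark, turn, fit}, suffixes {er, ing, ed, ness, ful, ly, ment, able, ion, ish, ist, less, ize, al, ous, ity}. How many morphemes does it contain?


Segmenting 'foldishless' against the inventory:
  'fold' -> root (morpheme 1)
  'ish' -> suffix (morpheme 2)
  'less' -> suffix (morpheme 3)
Total morphemes: 3

3


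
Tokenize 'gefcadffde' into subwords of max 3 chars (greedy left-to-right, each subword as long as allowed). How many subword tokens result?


'gefcadffde' has 10 characters.
Chunking with max size 3:
  Chunk 1: 'gef' (positions 0-2)
  Chunk 2: 'cad' (positions 3-5)
  Chunk 3: 'ffd' (positions 6-8)
  Chunk 4: 'e' (positions 9-9)
Total chunks: ceil(10 / 3) = 4

4


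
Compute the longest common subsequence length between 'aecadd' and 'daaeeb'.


DP table for LCS of 'aecadd' and 'daaeeb':
       d  a  a  e  e  b
    0  0  0  0  0  0  0
  a 0  0  1  1  1  1  1
  e 0  0  1  1  2  2  2
  c 0  0  1  1  2  2  2
  a 0  0  1  2  2  2  2
  d 0  1  1  2  2  2  2
  d 0  1  1  2  2  2  2
LCS: 'ae'
LCS length = 2

2


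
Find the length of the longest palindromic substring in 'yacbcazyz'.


Scanning 'yacbcazyz' for palindromic substrings.
Substring at positions 1-5: 'acbca'.
Check: reverse('acbca') = 'acbca' -> palindrome confirmed.
Neighbouring characters ('y' / 'z') break symmetry, so it cannot extend further.
No longer palindromic substring exists; longest length = 5

5


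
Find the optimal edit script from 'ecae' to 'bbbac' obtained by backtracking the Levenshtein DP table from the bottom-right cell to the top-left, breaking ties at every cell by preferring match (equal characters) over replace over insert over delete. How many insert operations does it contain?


Edit distance = 4. Backtracking from cell (4, 5) with preference match > replace > insert > delete,
then listing the resulting alignment 'ecae' -> 'bbbac' left to right:
  Step 1: insert 'b' [insertion #1]
  Step 2: replace e->b
  Step 3: replace c->b
  Step 4: keep 'a'
  Step 5: replace e->c
Total insertions: 1

1


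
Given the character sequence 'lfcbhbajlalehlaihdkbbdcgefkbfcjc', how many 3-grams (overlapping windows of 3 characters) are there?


String 'lfcbhbajlalehlaihdkbbdcgefkbfcjc' has length L = 32.
Number of overlapping n-grams = L - n + 1
Substituting: 32 - 3 + 1 = 30

30


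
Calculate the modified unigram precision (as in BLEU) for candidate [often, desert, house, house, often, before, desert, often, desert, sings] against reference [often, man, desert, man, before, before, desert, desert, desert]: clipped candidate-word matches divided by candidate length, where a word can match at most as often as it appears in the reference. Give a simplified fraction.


Reference word counts: {'before': 2, 'desert': 4, 'man': 2, 'often': 1}
Checking each candidate word (with clipping):
  'often' -> in reference (ref count 1, used 1/1) -> match (matches: 1)
  'desert' -> in reference (ref count 4, used 1/4) -> match (matches: 2)
  'house' -> not in reference -> no match (matches: 2)
  'house' -> not in reference -> no match (matches: 2)
  'often' -> ref count 1 already used up (1/1) -> clipped, no match (matches: 2)
  'before' -> in reference (ref count 2, used 1/2) -> match (matches: 3)
  'desert' -> in reference (ref count 4, used 2/4) -> match (matches: 4)
  'often' -> ref count 1 already used up (1/1) -> clipped, no match (matches: 4)
  'desert' -> in reference (ref count 4, used 3/4) -> match (matches: 5)
  'sings' -> not in reference -> no match (matches: 5)
Clipped matches: 5, Candidate length: 10
Precision = 5/10 = 1/2

1/2


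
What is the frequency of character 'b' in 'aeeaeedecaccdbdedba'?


Scanning 'aeeaeedecaccdbdedba' for 'b':
  Position 13: 'b' -> MATCH (count: 1)
  Position 17: 'b' -> MATCH (count: 2)
Total occurrences of 'b': 2

2


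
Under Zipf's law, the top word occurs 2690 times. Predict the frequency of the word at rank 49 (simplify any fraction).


Zipf's law: freq(rank) = f1 / rank
f1 = 2690, rank = 49
freq = 2690 / 49
GCD(2690, 49) = 1
Simplified: 2690/49

2690/49


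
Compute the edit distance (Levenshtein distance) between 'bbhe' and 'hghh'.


Building DP table for s1='bbhe' (len 4) and s2='hghh' (len 4):
       h  g  h  h
    0  1  2  3  4
  b 1  1  2  3  4
  b 2  2  2  3  4
  h 3  2  3  2  3
  e 4  3  3  3  3
Edit distance = dp[4][4] = 3

3


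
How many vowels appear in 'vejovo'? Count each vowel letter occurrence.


Scanning each character of 'vejovo':
  Position 1: 'v' -> consonant (running count: 0)
  Position 2: 'e' -> vowel (running count: 1)
  Position 3: 'j' -> consonant (running count: 1)
  Position 4: 'o' -> vowel (running count: 2)
  Position 5: 'v' -> consonant (running count: 2)
  Position 6: 'o' -> vowel (running count: 3)
Total vowels: 3

3


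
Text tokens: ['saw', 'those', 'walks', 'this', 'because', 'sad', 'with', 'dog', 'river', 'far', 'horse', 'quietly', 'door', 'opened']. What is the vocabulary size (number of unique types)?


Listing all tokens and tracking unique types:
  Token 1: 'saw' -> NEW (unique so far: 1)
  Token 2: 'those' -> NEW (unique so far: 2)
  Token 3: 'walks' -> NEW (unique so far: 3)
  Token 4: 'this' -> NEW (unique so far: 4)
  Token 5: 'because' -> NEW (unique so far: 5)
  Token 6: 'sad' -> NEW (unique so far: 6)
  Token 7: 'with' -> NEW (unique so far: 7)
  Token 8: 'dog' -> NEW (unique so far: 8)
  Token 9: 'river' -> NEW (unique so far: 9)
  Token 10: 'far' -> NEW (unique so far: 10)
  Token 11: 'horse' -> NEW (unique so far: 11)
  Token 12: 'quietly' -> NEW (unique so far: 12)
  Token 13: 'door' -> NEW (unique so far: 13)
  Token 14: 'opened' -> NEW (unique so far: 14)
Unique types: ('because', 'dog', 'door', 'far', 'horse', 'opened', 'quietly', 'river', 'sad', 'saw', 'this', 'those', 'walks', 'with')
Vocabulary size: 14

14


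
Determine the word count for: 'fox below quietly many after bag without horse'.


Counting words by splitting on spaces:
  Word 1: 'fox'
  Word 2: 'below'
  Word 3: 'quietly'
  Word 4: 'many'
  Word 5: 'after'
  Word 6: 'bag'
  Word 7: 'without'
  Word 8: 'horse'
Total words: 8

8


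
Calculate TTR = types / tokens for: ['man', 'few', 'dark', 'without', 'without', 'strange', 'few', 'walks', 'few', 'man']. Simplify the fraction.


Tokens: 10
Unique types: ('dark', 'few', 'man', 'strange', 'walks', 'without') = 6
TTR = 6/10
Simplify: divide both by 2 -> 3/5
TTR = 3/5

3/5


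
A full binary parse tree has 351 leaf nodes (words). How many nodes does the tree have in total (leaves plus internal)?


Leaf nodes (terminals): 351
Internal nodes = n - 1 = 351 - 1 = 350
Total = leaves + internal = 351 + 350 = 701

701


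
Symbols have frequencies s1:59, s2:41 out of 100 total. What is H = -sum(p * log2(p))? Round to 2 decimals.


Computing entropy H = -sum(p_i * log2(p_i)):
  s1: p = 59/100 = 0.5900, -p*log2(p) = 0.4491
  s2: p = 41/100 = 0.4100, -p*log2(p) = 0.5274
H = sum of terms = 0.9765
Rounded to 2 decimals: 0.98

0.98


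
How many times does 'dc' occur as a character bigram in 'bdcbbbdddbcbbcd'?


Scanning 'bdcbbbdddbcbbcd' for bigram 'dc':
  Position 0: 'bd' -> no
  Position 1: 'dc' -> MATCH
  Position 2: 'cb' -> no
  Position 3: 'bb' -> no
  Position 4: 'bb' -> no
  Position 5: 'bd' -> no
  Position 6: 'dd' -> no
  Position 7: 'dd' -> no
  Position 8: 'db' -> no
  Position 9: 'bc' -> no
  Position 10: 'cb' -> no
  Position 11: 'bb' -> no
  Position 12: 'bc' -> no
  Position 13: 'cd' -> no
Total matches: 1

1


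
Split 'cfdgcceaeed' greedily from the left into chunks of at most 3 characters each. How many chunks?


'cfdgcceaeed' has 11 characters.
Chunking with max size 3:
  Chunk 1: 'cfd' (positions 0-2)
  Chunk 2: 'gcc' (positions 3-5)
  Chunk 3: 'eae' (positions 6-8)
  Chunk 4: 'ed' (positions 9-10)
Total chunks: ceil(11 / 3) = 4

4


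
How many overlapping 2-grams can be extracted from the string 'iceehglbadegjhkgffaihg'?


String 'iceehglbadegjhkgffaihg' has length L = 22.
Number of overlapping n-grams = L - n + 1
Substituting: 22 - 2 + 1 = 21

21


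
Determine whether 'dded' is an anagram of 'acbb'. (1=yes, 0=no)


Sort characters of 'dded': 'ddde'
Sort characters of 'acbb': 'abbc'
Sorted forms differ -> they are NOT anagrams
Result: 0

0


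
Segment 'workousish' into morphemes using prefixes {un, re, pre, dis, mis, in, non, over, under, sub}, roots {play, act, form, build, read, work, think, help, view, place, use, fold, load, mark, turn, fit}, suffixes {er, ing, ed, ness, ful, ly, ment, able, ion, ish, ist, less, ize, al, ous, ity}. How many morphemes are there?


Segmenting 'workousish' against the inventory:
  'work' -> root (morpheme 1)
  'ous' -> suffix (morpheme 2)
  'ish' -> suffix (morpheme 3)
Total morphemes: 3

3


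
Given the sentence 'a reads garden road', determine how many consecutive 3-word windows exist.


Word trigrams from [4] words:
  Trigram 1: (a reads garden)
  Trigram 2: (reads garden road)
Total word trigrams: 4 - 2 = 2

2


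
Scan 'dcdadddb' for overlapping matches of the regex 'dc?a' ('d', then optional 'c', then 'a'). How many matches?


Pattern: dc?a means 'd', then optional 'c', then 'a'.
Scanning 'dcdadddb' position-by-position:
  Pos 0: window 'dcd' -> no
  Pos 1: window 'cda' -> no
  Pos 2: window 'dad' -> MATCH
  Pos 3: window 'add' -> no
  Pos 4: window 'ddd' -> no
  Pos 5: window 'ddb' -> no
  Pos 6: window 'db' -> no
  Pos 7: window 'b' -> no
Total matches: 1

1


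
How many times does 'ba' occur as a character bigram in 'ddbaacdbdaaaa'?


Scanning 'ddbaacdbdaaaa' for bigram 'ba':
  Position 0: 'dd' -> no
  Position 1: 'db' -> no
  Position 2: 'ba' -> MATCH
  Position 3: 'aa' -> no
  Position 4: 'ac' -> no
  Position 5: 'cd' -> no
  Position 6: 'db' -> no
  Position 7: 'bd' -> no
  Position 8: 'da' -> no
  Position 9: 'aa' -> no
  Position 10: 'aa' -> no
  Position 11: 'aa' -> no
Total matches: 1

1


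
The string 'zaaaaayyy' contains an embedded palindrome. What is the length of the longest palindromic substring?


Scanning 'zaaaaayyy' for palindromic substrings.
Substring at positions 1-5: 'aaaaa'.
Check: reverse('aaaaa') = 'aaaaa' -> palindrome confirmed.
Neighbouring characters ('z' / 'y') break symmetry, so it cannot extend further.
No longer palindromic substring exists; longest length = 5

5


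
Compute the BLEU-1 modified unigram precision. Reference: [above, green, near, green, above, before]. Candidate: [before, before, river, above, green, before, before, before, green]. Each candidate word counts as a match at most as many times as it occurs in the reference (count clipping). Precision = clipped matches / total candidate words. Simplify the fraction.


Reference word counts: {'above': 2, 'before': 1, 'green': 2, 'near': 1}
Checking each candidate word (with clipping):
  'before' -> in reference (ref count 1, used 1/1) -> match (matches: 1)
  'before' -> ref count 1 already used up (1/1) -> clipped, no match (matches: 1)
  'river' -> not in reference -> no match (matches: 1)
  'above' -> in reference (ref count 2, used 1/2) -> match (matches: 2)
  'green' -> in reference (ref count 2, used 1/2) -> match (matches: 3)
  'before' -> ref count 1 already used up (1/1) -> clipped, no match (matches: 3)
  'before' -> ref count 1 already used up (1/1) -> clipped, no match (matches: 3)
  'before' -> ref count 1 already used up (1/1) -> clipped, no match (matches: 3)
  'green' -> in reference (ref count 2, used 2/2) -> match (matches: 4)
Clipped matches: 4, Candidate length: 9
Precision = 4/9

4/9


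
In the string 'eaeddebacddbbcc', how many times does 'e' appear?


Scanning 'eaeddebacddbbcc' for 'e':
  Position 0: 'e' -> MATCH (count: 1)
  Position 2: 'e' -> MATCH (count: 2)
  Position 5: 'e' -> MATCH (count: 3)
Total occurrences of 'e': 3

3


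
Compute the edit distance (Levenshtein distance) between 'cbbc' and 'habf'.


Building DP table for s1='cbbc' (len 4) and s2='habf' (len 4):
       h  a  b  f
    0  1  2  3  4
  c 1  1  2  3  4
  b 2  2  2  2  3
  b 3  3  3  2  3
  c 4  4  4  3  3
Edit distance = dp[4][4] = 3

3


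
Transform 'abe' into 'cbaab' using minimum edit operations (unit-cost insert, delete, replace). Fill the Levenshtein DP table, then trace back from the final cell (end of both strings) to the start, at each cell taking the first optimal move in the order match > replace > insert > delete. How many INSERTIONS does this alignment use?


Edit distance = 4. Backtracking from cell (3, 5) with preference match > replace > insert > delete,
then listing the resulting alignment 'abe' -> 'cbaab' left to right:
  Step 1: insert 'c' [insertion #1]
  Step 2: insert 'b' [insertion #2]
  Step 3: keep 'a'
  Step 4: replace b->a
  Step 5: replace e->b
Total insertions: 2

2


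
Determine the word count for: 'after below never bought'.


Counting words by splitting on spaces:
  Word 1: 'after'
  Word 2: 'below'
  Word 3: 'never'
  Word 4: 'bought'
Total words: 4

4
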